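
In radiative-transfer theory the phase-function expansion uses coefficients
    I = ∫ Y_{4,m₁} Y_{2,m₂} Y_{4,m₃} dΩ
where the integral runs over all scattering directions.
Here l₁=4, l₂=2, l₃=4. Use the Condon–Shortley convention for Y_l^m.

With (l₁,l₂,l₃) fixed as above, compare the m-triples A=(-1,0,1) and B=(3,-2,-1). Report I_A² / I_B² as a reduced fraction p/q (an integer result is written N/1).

l's match ⇒ only the (l;m) 3-j factors differ between A and B.
A: triangle coeff Δ(4,2,4) = 1/13860; Σ_t [0,2]: t=0:+1/480 t=1:−1/48 t=2:+1/144 = -17/1440; (3j)²=289/13860 [(4 2 4; -1 0 1)], sign=+1
B: triangle coeff Δ(4,2,4) = 1/13860; Σ_t [0,0]: t=0:+1/480 = 1/480; (3j)²=3/110 [(4 2 4; 3 -2 -1)], sign=-1
I_A²/I_B² = (289/13860)/(3/110) = 289/378

289/378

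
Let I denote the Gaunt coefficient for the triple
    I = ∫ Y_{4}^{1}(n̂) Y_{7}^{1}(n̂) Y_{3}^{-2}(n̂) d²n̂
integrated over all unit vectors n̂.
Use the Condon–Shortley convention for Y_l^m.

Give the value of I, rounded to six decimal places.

Checks pass: Σm=0; 14 even; l₃=3∈[3,11].
(2·4+1)(2·7+1)(2·3+1) = 945
Δ: 8! 0! 6! / 15! → 1/45045
sum: t=4:+1/20736 = 1/20736
3j²(4 7 3; 0 0 0) = Δ·Π!·Σ² = 35/1287  (sign -1)
sum: t=3:−1/86400 = -1/86400
3j²(4 7 3; 1 1 -2) = Δ·Π!·Σ² = 16/2145  (sign +1)
combine: 4πI² = 945·35/1287·16/2145 = 3920/20449
take √, sign -1: I = -0.12350998

-0.123510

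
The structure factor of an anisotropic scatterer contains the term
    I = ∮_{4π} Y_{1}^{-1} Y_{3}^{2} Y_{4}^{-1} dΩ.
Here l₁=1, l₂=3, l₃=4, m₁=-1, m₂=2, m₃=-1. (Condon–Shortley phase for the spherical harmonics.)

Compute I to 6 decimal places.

-0.106622

Checks pass: Σm=0; 8 even; l₃=4∈[2,4].
(2·1+1)(2·3+1)(2·4+1) = 189
Δ: 0! 2! 6! / 9! → 1/252
sum: t=0:+1/36 = 1/36
3j²(1 3 4; 0 0 0) = Δ·Π!·Σ² = 4/63  (sign +1)
sum: t=0:+1/240 = 1/240
3j²(1 3 4; -1 2 -1) = Δ·Π!·Σ² = 1/84  (sign -1)
combine: 4πI² = 189·4/63·1/84 = 1/7
take √, sign -1: I = -0.10662181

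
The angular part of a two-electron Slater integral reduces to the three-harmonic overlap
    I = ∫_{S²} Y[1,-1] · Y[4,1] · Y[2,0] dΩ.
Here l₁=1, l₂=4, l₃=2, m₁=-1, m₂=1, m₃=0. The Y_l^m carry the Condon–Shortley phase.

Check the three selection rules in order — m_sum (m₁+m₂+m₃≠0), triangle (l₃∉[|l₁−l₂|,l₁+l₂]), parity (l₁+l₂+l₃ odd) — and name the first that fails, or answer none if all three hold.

m₁+m₂+m₃ = -1 + 1 + 0 = 0  ✓
triangle: |1−4|=3 ≤ l₃=2 ≤ 1+4=5  ✗
parity: l₁+l₂+l₃ = 7 is odd

triangle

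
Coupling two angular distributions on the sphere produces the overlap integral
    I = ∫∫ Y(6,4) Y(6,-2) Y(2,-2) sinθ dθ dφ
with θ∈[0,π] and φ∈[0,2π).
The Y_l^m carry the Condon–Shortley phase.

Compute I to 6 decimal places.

-0.153870

Checks pass: Σm=0; 14 even; l₃=2∈[0,12].
(2·6+1)(2·6+1)(2·2+1) = 845
Δ: 10! 2! 2! / 15! → 1/90090
sum: t=4:+1/69120 t=5:−1/14400 t=6:+1/69120 = -7/172800
3j²(6 6 2; 0 0 0) = Δ·Π!·Σ² = 14/715  (sign -1)
sum: t=2:+1/322560 = 1/322560
3j²(6 6 2; 4 -2 -2) = Δ·Π!·Σ² = 18/1001  (sign +1)
combine: 4πI² = 845·14/715·18/1001 = 36/121
take √, sign -1: I = -0.15386989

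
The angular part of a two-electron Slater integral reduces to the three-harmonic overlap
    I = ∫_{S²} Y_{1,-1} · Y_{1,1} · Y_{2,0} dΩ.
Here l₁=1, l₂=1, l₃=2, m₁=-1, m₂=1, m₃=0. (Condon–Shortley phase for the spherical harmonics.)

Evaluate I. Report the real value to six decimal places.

0.126157

Checks pass: Σm=0; 4 even; l₃=2∈[0,2].
(2·1+1)(2·1+1)(2·2+1) = 45
Δ: 0! 2! 2! / 5! → 1/30
sum: t=0:+1/1 = 1/1
3j²(1 1 2; 0 0 0) = Δ·Π!·Σ² = 2/15  (sign +1)
sum: t=0:+1/4 = 1/4
3j²(1 1 2; -1 1 0) = Δ·Π!·Σ² = 1/30  (sign +1)
combine: 4πI² = 45·2/15·1/30 = 1/5
take √, sign +1: I = 0.12615663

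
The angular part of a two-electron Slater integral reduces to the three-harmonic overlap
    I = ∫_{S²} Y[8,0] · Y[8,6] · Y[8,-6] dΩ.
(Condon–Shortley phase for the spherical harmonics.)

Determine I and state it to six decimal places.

Rules hold: Σm=0, L=24 even, 0≤8≤16.
N = 17·17·17 = 4913
Δ = 8!·8!·8!/25! = 1/236637794250
Racah Σ t=0..8: t=0:+1/65548320768000 t=1:−1/128024064000 t=2:+1/2985984000 t=3:−1/373248000 t=4:+1/191102976 t=5:−1/373248000 t=6:+1/2985984000 t=7:−1/128024064000 t=8:+1/65548320768000 = 11/20808990720
⇒ 3j(8 8 8; 0 0 0)² = 490/96577, sgn +1
Racah Σ t=6..8: t=6:+1/83607552000 t=7:−1/128024064000 t=8:+1/2341011456000 = 1/218494402560
⇒ 3j(8 8 8; 0 6 -6)² = 65/14858, sgn +1
4πI² = N·(3j₀)²·(3jₘ)² = 20825/190969
I = +1·√(0.109049/4π) = 0.09315499

0.093155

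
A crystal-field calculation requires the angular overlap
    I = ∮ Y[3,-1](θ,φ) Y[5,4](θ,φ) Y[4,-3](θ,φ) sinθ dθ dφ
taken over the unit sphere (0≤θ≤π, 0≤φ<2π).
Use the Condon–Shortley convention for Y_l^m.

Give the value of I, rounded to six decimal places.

0.042401

Checks pass: Σm=0; 12 even; l₃=4∈[2,8].
(2·3+1)(2·5+1)(2·4+1) = 693
Δ: 4! 2! 6! / 13! → 1/180180
sum: t=1:−1/576 t=2:+1/144 t=3:−1/576 = 1/288
3j²(3 5 4; 0 0 0) = Δ·Π!·Σ² = 20/1001  (sign +1)
sum: t=3:−1/4320 t=4:+1/5760 = -1/17280
3j²(3 5 4; -1 4 -3) = Δ·Π!·Σ² = 7/4290  (sign +1)
combine: 4πI² = 693·20/1001·7/4290 = 42/1859
take √, sign +1: I = 0.04240138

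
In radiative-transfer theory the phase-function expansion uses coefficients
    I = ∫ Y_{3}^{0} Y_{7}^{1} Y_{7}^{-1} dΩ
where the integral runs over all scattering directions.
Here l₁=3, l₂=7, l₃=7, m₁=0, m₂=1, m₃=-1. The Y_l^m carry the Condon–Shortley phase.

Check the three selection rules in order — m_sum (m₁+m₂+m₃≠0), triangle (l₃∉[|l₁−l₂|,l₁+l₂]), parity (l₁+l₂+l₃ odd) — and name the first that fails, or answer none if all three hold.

Σmᵢ = 0  ✓
l₃∈[|l₁−l₂|,l₁+l₂]=[4,10], have l₃=7  ✓
Σlᵢ = 17 ⇒ odd  ✗

parity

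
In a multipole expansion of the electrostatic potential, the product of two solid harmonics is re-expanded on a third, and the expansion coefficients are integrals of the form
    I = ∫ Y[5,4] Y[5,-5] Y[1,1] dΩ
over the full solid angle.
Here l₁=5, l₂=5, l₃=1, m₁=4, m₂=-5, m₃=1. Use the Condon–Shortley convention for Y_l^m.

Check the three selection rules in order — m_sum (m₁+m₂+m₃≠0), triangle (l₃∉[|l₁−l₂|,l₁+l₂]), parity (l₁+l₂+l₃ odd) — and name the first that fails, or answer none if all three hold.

parity

azimuthal sum: 4 − 5 + 1 = 0  ✓
0 ≤ 1 ≤ 10 (triangle on l)  ✓
L = 5 + 5 + 1 = 11 (odd)  ✗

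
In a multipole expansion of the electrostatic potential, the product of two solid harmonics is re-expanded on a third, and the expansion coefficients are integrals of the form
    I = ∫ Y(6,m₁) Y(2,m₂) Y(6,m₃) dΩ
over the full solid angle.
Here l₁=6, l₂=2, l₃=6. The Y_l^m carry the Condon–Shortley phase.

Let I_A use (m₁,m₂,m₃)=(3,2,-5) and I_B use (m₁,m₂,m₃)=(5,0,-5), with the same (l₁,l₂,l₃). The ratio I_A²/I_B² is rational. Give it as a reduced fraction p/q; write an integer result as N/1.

Same 6,2,6: normalisation and zero-m 3j drop out of the ratio.
A: Δ: 2! 10! 2! / 15! → 1/90090; sum: t=2:+1/1451520 = 1/1451520; 3j²(6 2 6; 3 2 -5) = Δ·Π!·Σ² = 1/91  (sign -1)
B: Δ: 2! 10! 2! / 15! → 1/90090; sum: t=0:+1/1451520 t=1:−1/3628800 = 1/2419200; 3j²(6 2 6; 5 0 -5) = Δ·Π!·Σ² = 11/910  (sign -1)
I_A²/I_B² = (1/91)/(11/910) = 10/11

10/11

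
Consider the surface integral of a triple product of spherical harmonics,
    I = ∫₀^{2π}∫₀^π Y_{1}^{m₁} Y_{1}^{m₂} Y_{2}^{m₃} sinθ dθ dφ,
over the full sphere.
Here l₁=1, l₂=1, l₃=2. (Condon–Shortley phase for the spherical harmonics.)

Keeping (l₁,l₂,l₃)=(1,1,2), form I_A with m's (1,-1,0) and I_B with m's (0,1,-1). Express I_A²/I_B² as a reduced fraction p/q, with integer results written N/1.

1/3

Same 1,1,2: normalisation and zero-m 3j drop out of the ratio.
A: Δ: 0! 2! 2! / 5! → 1/30; sum: t=0:+1/4 = 1/4; 3j²(1 1 2; 1 -1 0) = Δ·Π!·Σ² = 1/30  (sign +1)
B: Δ: 0! 2! 2! / 5! → 1/30; sum: t=0:+1/2 = 1/2; 3j²(1 1 2; 0 1 -1) = Δ·Π!·Σ² = 1/10  (sign -1)
I_A²/I_B² = (1/30)/(1/10) = 1/3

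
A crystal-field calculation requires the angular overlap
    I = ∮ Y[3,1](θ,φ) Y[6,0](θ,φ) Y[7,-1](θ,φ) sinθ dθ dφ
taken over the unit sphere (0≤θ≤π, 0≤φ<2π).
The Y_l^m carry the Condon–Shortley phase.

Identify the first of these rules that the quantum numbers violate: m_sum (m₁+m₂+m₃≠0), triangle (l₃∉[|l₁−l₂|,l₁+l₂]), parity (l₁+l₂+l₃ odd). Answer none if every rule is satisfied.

none

Σmᵢ = 0  ✓
l₃∈[|l₁−l₂|,l₁+l₂]=[3,9], have l₃=7  ✓
Σlᵢ = 16 ⇒ even  ✓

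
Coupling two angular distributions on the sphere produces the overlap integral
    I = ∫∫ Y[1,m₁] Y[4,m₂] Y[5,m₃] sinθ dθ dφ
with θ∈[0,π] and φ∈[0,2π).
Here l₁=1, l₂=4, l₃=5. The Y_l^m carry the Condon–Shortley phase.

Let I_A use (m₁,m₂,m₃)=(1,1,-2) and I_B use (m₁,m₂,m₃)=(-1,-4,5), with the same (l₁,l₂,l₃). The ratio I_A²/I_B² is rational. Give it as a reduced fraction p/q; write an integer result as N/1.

Shared (l₁,l₂,l₃)=(1,4,5): N and (l;000)² cancel in I_A²/I_B².
A: Δ = 0!·2!·8!/11! = 1/495; Racah Σ t=0..0: t=0:+1/1440 = 1/1440; ⇒ 3j(1 4 5; 1 1 -2)² = 7/165, sgn -1
B: Δ = 0!·2!·8!/11! = 1/495; Racah Σ t=0..0: t=0:+1/80640 = 1/80640; ⇒ 3j(1 4 5; -1 -4 5)² = 1/11, sgn +1
I_A²/I_B² = (7/165)/(1/11) = 7/15

7/15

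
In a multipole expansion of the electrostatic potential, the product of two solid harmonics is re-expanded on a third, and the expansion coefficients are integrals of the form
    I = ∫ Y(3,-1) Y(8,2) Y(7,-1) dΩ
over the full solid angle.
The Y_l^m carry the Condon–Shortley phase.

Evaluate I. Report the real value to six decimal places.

Rules hold: Σm=0, L=18 even, 5≤7≤11.
N = 7·17·15 = 1785
Δ = 4!·2!·12!/19! = 1/5290740
Racah Σ t=1..3: t=1:−1/7257600 t=2:+1/2073600 t=3:−1/7257600 = 1/4838400
⇒ 3j(3 8 7; 0 0 0)² = 252/20995, sgn -1
Racah Σ t=2..4: t=2:+1/7741440 t=3:−1/3628800 t=4:+1/24883200 = -37/348364800
⇒ 3j(3 8 7; -1 2 -1)² = 1369/176358, sgn -1
4πI² = N·(3j₀)²·(3jₘ)² = 172494/1037153
I = +1·√(0.166315/4π) = 0.11504312

0.115043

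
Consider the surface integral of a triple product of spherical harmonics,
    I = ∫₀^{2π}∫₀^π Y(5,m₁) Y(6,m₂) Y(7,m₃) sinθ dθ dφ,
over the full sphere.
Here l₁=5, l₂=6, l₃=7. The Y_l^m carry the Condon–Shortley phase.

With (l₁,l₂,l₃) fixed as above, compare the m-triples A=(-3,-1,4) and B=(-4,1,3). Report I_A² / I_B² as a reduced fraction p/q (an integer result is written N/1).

891/98

Shared (l₁,l₂,l₃)=(5,6,7): N and (l;000)² cancel in I_A²/I_B².
A: Δ = 4!·6!·8!/19! = 1/174594420; Racah Σ t=2..4: t=2:+1/2073600 t=3:−1/1036800 t=4:+1/5806080 = -1/3225600; ⇒ 3j(5 6 7; -3 -1 4)² = 27/4199, sgn +1
B: Δ = 4!·6!·8!/19! = 1/174594420; Racah Σ t=3..4: t=3:−1/2488320 t=4:+1/2073600 = 1/12441600; ⇒ 3j(5 6 7; -4 1 3)² = 98/138567, sgn +1
I_A²/I_B² = (27/4199)/(98/138567) = 891/98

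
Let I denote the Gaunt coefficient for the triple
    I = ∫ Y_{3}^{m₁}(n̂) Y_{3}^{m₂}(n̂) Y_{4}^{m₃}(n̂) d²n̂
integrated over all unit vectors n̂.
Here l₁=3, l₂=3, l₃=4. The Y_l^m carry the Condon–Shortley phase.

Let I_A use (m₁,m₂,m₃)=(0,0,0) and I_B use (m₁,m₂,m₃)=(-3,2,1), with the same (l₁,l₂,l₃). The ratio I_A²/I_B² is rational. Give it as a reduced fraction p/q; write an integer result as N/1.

Shared (l₁,l₂,l₃)=(3,3,4): N and (l;000)² cancel in I_A²/I_B².
A: Δ = 2!·4!·4!/11! = 1/34650; Racah Σ t=0..2: t=0:+1/72 t=1:−1/16 t=2:+1/72 = -5/144; ⇒ 3j(3 3 4; 0 0 0)² = 2/77, sgn -1
B: Δ = 2!·4!·4!/11! = 1/34650; Racah Σ t=2..2: t=2:+1/288 = 1/288; ⇒ 3j(3 3 4; -3 2 1)² = 5/231, sgn -1
I_A²/I_B² = (2/77)/(5/231) = 6/5

6/5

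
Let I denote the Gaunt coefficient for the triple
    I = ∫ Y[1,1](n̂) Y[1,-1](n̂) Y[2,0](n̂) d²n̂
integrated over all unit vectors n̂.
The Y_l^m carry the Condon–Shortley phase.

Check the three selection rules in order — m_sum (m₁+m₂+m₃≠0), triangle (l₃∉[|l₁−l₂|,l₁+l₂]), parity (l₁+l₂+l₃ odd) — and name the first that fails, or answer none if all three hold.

none

Σmᵢ = 0  ✓
l₃∈[|l₁−l₂|,l₁+l₂]=[0,2], have l₃=2  ✓
Σlᵢ = 4 ⇒ even  ✓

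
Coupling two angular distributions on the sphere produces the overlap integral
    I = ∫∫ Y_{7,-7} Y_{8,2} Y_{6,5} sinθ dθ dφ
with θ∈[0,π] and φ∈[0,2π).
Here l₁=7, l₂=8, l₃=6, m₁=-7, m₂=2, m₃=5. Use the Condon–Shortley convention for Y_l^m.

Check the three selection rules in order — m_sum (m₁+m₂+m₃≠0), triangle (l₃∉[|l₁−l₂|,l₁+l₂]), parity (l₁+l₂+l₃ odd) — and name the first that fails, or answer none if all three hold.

parity

azimuthal sum: -7 + 2 + 5 = 0  ✓
1 ≤ 6 ≤ 15 (triangle on l)  ✓
L = 7 + 8 + 6 = 21 (odd)  ✗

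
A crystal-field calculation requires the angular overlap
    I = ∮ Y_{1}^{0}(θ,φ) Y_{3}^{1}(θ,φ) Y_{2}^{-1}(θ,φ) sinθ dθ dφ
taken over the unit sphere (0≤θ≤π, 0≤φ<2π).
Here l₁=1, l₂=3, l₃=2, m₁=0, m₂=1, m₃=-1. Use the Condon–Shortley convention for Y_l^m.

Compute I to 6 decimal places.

-0.233597

Checks pass: Σm=0; 6 even; l₃=2∈[2,4].
(2·1+1)(2·3+1)(2·2+1) = 105
Δ: 2! 0! 4! / 7! → 1/105
sum: t=1:−1/4 = -1/4
3j²(1 3 2; 0 0 0) = Δ·Π!·Σ² = 3/35  (sign -1)
sum: t=1:−1/6 = -1/6
3j²(1 3 2; 0 1 -1) = Δ·Π!·Σ² = 8/105  (sign +1)
combine: 4πI² = 105·3/35·8/105 = 24/35
take √, sign -1: I = -0.23359668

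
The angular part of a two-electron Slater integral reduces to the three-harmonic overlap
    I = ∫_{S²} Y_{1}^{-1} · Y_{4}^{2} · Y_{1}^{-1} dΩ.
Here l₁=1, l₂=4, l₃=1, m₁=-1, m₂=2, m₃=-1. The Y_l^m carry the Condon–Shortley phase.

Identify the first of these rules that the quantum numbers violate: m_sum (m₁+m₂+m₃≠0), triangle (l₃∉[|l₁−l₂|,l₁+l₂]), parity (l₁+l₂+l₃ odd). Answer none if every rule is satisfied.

azimuthal sum: -1 + 2 − 1 = 0  ✓
3 ≤ 1 ≤ 5 (triangle on l)  ✗
L = 1 + 4 + 1 = 6 (even)

triangle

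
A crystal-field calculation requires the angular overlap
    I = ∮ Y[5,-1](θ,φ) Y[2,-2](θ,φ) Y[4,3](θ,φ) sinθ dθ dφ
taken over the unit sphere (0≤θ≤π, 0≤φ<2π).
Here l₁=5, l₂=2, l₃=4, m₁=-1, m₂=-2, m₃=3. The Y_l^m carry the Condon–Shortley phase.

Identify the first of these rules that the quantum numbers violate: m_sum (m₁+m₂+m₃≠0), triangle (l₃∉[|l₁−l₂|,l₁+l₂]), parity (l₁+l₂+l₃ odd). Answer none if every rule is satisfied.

m₁+m₂+m₃ = -1 − 2 + 3 = 0  ✓
triangle: |5−2|=3 ≤ l₃=4 ≤ 5+2=7  ✓
parity: l₁+l₂+l₃ = 11 is odd  ✗

parity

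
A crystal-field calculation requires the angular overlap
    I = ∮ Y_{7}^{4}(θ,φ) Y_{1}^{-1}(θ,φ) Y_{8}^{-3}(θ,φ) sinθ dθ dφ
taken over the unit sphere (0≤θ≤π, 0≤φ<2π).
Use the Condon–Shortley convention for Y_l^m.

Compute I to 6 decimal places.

-0.096758

m-sum 0 ✓  L=16 even ✓  6≤8≤8 ✓
Π(2lᵢ+1) = 15×3×17 = 765
triangle coeff Δ(7,1,8) = 1/2040
Σ_t [0,0]: t=0:+1/25401600 = 1/25401600
(3j)²=8/255 [(7 1 8; 0 0 0)], sign=+1
Σ_t [0,0]: t=0:+1/479001600 = 1/479001600
(3j)²=1/204 [(7 1 8; 4 -1 -3)], sign=-1
⇒ 4πI² = 2/17
I = (-1)√(2/17/(4π)) = -0.09675772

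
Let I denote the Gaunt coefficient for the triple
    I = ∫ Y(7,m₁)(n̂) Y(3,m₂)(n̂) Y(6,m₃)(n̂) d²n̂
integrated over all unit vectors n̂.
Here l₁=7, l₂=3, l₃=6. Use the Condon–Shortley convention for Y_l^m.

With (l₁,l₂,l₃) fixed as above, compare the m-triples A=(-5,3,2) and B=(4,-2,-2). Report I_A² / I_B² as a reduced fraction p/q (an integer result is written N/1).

l's match ⇒ only the (l;m) 3-j factors differ between A and B.
A: triangle coeff Δ(7,3,6) = 1/2042040; Σ_t [4,4]: t=4:+1/3870720 = 1/3870720; (3j)²=135/6188 [(7 3 6; -5 3 2)], sign=+1
B: triangle coeff Δ(7,3,6) = 1/2042040; Σ_t [0,1]: t=0:+1/725760 t=1:−1/967680 = 1/2903040; (3j)²=5/3094 [(7 3 6; 4 -2 -2)], sign=+1
I_A²/I_B² = (135/6188)/(5/3094) = 27/2

27/2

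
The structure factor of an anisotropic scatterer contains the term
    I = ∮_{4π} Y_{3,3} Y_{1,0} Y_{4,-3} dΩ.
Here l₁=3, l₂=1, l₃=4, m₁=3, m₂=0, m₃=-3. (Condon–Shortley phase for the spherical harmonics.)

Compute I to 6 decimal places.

Rules hold: Σm=0, L=8 even, 2≤4≤4.
N = 7·3·9 = 189
Δ = 0!·6!·2!/9! = 1/252
Racah Σ t=0..0: t=0:+1/36 = 1/36
⇒ 3j(3 1 4; 0 0 0)² = 4/63, sgn +1
Racah Σ t=0..0: t=0:+1/720 = 1/720
⇒ 3j(3 1 4; 3 0 -3)² = 1/36, sgn -1
4πI² = N·(3j₀)²·(3jₘ)² = 1/3
I = -1·√(0.333333/4π) = -0.16286750

-0.162868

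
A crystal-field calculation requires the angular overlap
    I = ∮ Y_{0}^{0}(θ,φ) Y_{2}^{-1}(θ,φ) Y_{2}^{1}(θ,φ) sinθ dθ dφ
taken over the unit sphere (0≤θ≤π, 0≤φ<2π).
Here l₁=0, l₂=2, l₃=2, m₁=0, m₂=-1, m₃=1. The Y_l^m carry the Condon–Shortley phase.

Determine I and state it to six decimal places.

Checks pass: Σm=0; 4 even; l₃=2∈[2,2].
(2·0+1)(2·2+1)(2·2+1) = 25
Δ: 0! 0! 4! / 5! → 1/5
sum: t=0:+1/4 = 1/4
3j²(0 2 2; 0 0 0) = Δ·Π!·Σ² = 1/5  (sign +1)
sum: t=0:+1/6 = 1/6
3j²(0 2 2; 0 -1 1) = Δ·Π!·Σ² = 1/5  (sign -1)
combine: 4πI² = 25·1/5·1/5 = 1/1
take √, sign -1: I = -0.28209479

-0.282095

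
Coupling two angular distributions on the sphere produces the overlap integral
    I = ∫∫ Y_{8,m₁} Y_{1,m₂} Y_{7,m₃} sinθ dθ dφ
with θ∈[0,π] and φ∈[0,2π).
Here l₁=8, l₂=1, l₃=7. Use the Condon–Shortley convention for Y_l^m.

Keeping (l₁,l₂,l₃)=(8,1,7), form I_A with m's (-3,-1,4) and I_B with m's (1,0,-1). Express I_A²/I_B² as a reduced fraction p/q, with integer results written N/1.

10/63

l's match ⇒ only the (l;m) 3-j factors differ between A and B.
A: triangle coeff Δ(8,1,7) = 1/2040; Σ_t [0,0]: t=0:+1/479001600 = 1/479001600; (3j)²=1/204 [(8 1 7; -3 -1 4)], sign=-1
B: triangle coeff Δ(8,1,7) = 1/2040; Σ_t [1,1]: t=1:−1/29030400 = -1/29030400; (3j)²=21/680 [(8 1 7; 1 0 -1)], sign=-1
I_A²/I_B² = (1/204)/(21/680) = 10/63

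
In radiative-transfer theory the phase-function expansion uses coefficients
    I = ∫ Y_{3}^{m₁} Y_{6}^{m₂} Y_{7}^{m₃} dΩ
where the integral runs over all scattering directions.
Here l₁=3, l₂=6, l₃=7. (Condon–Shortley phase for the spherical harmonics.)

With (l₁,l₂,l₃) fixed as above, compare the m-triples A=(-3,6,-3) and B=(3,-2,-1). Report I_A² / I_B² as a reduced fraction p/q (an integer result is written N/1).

33/980

Shared (l₁,l₂,l₃)=(3,6,7): N and (l;000)² cancel in I_A²/I_B².
A: Δ = 2!·4!·10!/17! = 1/2042040; Racah Σ t=2..2: t=2:+1/174182400 = 1/174182400; ⇒ 3j(3 6 7; -3 6 -3)² = 3/6188, sgn +1
B: Δ = 2!·4!·10!/17! = 1/2042040; Racah Σ t=0..0: t=0:+1/829440 = 1/829440; ⇒ 3j(3 6 7; 3 -2 -1)² = 35/2431, sgn +1
I_A²/I_B² = (3/6188)/(35/2431) = 33/980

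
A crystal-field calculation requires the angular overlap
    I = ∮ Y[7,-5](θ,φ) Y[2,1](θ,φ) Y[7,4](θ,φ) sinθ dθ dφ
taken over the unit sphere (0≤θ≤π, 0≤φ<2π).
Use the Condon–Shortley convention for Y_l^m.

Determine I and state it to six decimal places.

-0.188767

m-sum 0 ✓  L=16 even ✓  5≤7≤9 ✓
Π(2lᵢ+1) = 15×5×15 = 1125
triangle coeff Δ(7,2,7) = 1/185640
Σ_t [0,2]: t=0:+1/2419200 t=1:−1/518400 t=2:+1/2419200 = -1/907200
(3j)²=56/3315 [(7 2 7; 0 0 0)], sign=+1
Σ_t [1,2]: t=1:−1/79833600 t=2:+1/14515200 = 1/17740800
(3j)²=729/30940 [(7 2 7; -5 1 4)], sign=-1
⇒ 4πI² = 21870/48841
I = (-1)√(21870/48841/(4π)) = -0.18876748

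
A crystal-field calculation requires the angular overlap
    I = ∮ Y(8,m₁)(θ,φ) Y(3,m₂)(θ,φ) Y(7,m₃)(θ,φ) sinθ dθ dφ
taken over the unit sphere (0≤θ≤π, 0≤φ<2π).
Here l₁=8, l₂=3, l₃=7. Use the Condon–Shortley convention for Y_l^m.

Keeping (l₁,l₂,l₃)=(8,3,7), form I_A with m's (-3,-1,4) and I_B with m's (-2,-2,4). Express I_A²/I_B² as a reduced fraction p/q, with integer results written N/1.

13467/15895

l's match ⇒ only the (l;m) 3-j factors differ between A and B.
A: triangle coeff Δ(8,3,7) = 1/5290740; Σ_t [0,2]: t=0:+1/1916006400 t=1:−1/43545600 t=2:+1/17418240 = 67/1916006400; (3j)²=4489/352716 [(8 3 7; -3 -1 4)], sign=-1
B: triangle coeff Δ(8,3,7) = 1/5290740; Σ_t [0,1]: t=0:+1/174182400 t=1:−1/26127360 = -17/522547200; (3j)²=935/62244 [(8 3 7; -2 -2 4)], sign=+1
I_A²/I_B² = (4489/352716)/(935/62244) = 13467/15895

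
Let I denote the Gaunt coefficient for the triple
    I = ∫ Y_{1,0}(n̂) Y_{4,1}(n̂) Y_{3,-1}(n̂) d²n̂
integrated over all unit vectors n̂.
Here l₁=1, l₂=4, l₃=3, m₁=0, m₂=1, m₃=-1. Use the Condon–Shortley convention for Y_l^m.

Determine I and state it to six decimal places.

Checks pass: Σm=0; 8 even; l₃=3∈[3,5].
(2·1+1)(2·4+1)(2·3+1) = 189
Δ: 2! 0! 6! / 9! → 1/252
sum: t=1:−1/36 = -1/36
3j²(1 4 3; 0 0 0) = Δ·Π!·Σ² = 4/63  (sign +1)
sum: t=1:−1/48 = -1/48
3j²(1 4 3; 0 1 -1) = Δ·Π!·Σ² = 5/84  (sign -1)
combine: 4πI² = 189·4/63·5/84 = 5/7
take √, sign -1: I = -0.23841361

-0.238414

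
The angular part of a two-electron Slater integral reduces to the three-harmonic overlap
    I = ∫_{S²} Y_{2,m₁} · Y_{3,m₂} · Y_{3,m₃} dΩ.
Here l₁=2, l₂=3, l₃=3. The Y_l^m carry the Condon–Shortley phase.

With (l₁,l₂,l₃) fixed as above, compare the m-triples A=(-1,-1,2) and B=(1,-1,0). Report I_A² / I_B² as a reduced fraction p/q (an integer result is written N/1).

Same 2,3,3: normalisation and zero-m 3j drop out of the ratio.
A: Δ: 2! 2! 4! / 9! → 1/3780; sum: t=1:−1/12 t=2:+1/48 = -1/16; 3j²(2 3 3; -1 -1 2) = Δ·Π!·Σ² = 1/28  (sign +1)
B: Δ: 2! 2! 4! / 9! → 1/3780; sum: t=0:+1/8 t=1:−1/12 = 1/24; 3j²(2 3 3; 1 -1 0) = Δ·Π!·Σ² = 1/210  (sign -1)
I_A²/I_B² = (1/28)/(1/210) = 15/2

15/2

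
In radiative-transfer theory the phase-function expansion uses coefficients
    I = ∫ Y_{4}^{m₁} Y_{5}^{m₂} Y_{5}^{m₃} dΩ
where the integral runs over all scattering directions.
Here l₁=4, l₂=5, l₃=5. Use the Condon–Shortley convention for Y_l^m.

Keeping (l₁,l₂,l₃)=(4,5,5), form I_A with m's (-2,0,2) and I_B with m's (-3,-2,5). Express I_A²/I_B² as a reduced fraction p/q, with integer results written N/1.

Shared (l₁,l₂,l₃)=(4,5,5): N and (l;000)² cancel in I_A²/I_B².
A: Δ = 4!·4!·6!/15! = 1/3153150; Racah Σ t=2..4: t=2:+1/3456 t=3:−1/1728 t=4:+1/11520 = -7/34560; ⇒ 3j(4 5 5; -2 0 2)² = 7/858, sgn +1
B: Δ = 4!·4!·6!/15! = 1/3153150; Racah Σ t=3..3: t=3:−1/103680 = -1/103680; ⇒ 3j(4 5 5; -3 -2 5)² = 7/429, sgn -1
I_A²/I_B² = (7/858)/(7/429) = 1/2

1/2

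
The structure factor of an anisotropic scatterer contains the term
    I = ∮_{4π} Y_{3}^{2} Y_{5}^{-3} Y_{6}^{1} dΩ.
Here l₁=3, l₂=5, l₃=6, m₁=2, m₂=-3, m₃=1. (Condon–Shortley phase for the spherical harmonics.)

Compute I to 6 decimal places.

m-sum 0 ✓  L=14 even ✓  2≤6≤8 ✓
Π(2lᵢ+1) = 7×11×13 = 1001
triangle coeff Δ(3,5,6) = 1/675675
Σ_t [0,2]: t=0:+1/8640 t=1:−1/2304 t=2:+1/8640 = -7/34560
(3j)²=7/429 [(3 5 6; 0 0 0)], sign=-1
Σ_t [0,1]: t=0:+1/17280 t=1:−1/120960 = 1/20160
(3j)²=64/3003 [(3 5 6; 2 -3 1)], sign=-1
⇒ 4πI² = 448/1287
I = (+1)√(448/1287/(4π)) = 0.16643505

0.166435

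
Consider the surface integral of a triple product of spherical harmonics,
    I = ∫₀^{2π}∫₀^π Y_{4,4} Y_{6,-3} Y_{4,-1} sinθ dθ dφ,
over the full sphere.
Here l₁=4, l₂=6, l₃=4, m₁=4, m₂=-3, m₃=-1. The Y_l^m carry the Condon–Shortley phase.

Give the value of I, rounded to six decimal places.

0.155830

Checks pass: Σm=0; 14 even; l₃=4∈[2,10].
(2·4+1)(2·6+1)(2·4+1) = 1053
Δ: 6! 2! 6! / 15! → 1/1261260
sum: t=2:+1/4608 t=3:−1/1296 t=4:+1/4608 = -7/20736
3j²(4 6 4; 0 0 0) = Δ·Π!·Σ² = 20/1287  (sign -1)
sum: t=0:+1/51840 = 1/51840
3j²(4 6 4; 4 -3 -1) = Δ·Π!·Σ² = 8/429  (sign -1)
combine: 4πI² = 1053·20/1287·8/429 = 480/1573
take √, sign +1: I = 0.15583009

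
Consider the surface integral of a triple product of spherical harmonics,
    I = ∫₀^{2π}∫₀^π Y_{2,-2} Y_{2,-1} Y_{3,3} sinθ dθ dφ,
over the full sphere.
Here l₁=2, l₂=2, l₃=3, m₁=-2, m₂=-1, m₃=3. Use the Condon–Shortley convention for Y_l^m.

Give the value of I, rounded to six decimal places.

0.000000

L=7 odd ⇒ parity kills the (l;000) factor ⇒ I = 0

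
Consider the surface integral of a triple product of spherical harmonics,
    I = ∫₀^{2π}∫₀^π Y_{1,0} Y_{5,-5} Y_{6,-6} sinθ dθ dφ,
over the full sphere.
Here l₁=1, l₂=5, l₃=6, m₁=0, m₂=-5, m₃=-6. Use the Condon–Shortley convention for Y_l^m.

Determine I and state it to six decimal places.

0.000000

m-sum = 0 − 5 − 6 = -11 ≠ 0 ⇒ I = 0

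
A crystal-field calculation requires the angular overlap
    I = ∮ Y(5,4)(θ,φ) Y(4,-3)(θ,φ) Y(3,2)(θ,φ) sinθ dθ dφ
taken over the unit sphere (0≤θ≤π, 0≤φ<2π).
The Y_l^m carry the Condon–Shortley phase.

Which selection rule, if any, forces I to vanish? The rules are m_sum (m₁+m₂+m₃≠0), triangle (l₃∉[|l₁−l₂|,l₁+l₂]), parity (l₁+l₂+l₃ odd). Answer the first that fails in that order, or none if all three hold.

m_sum

m₁+m₂+m₃ = 4 − 3 + 2 = 3  ✗
triangle: |5−4|=1 ≤ l₃=3 ≤ 5+4=9
parity: l₁+l₂+l₃ = 12 is even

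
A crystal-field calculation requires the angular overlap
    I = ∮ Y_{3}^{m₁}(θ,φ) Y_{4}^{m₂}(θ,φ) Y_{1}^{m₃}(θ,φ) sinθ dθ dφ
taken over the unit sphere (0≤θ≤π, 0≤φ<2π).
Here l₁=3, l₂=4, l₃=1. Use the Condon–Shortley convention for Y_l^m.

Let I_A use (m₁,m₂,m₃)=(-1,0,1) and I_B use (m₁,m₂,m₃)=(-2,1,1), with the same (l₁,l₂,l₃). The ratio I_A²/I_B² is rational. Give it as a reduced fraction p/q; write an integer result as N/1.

Shared (l₁,l₂,l₃)=(3,4,1): N and (l;000)² cancel in I_A²/I_B².
A: Δ = 6!·0!·2!/9! = 1/252; Racah Σ t=4..4: t=4:+1/96 = 1/96; ⇒ 3j(3 4 1; -1 0 1)² = 1/42, sgn +1
B: Δ = 6!·0!·2!/9! = 1/252; Racah Σ t=5..5: t=5:−1/240 = -1/240; ⇒ 3j(3 4 1; -2 1 1)² = 1/84, sgn -1
I_A²/I_B² = (1/42)/(1/84) = 2/1

2/1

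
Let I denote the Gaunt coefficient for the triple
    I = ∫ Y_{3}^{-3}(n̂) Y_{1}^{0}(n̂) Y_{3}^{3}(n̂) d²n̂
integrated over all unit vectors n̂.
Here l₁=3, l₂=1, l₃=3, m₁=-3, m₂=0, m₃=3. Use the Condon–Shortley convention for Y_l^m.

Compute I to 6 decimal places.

0.000000

L=7 odd ⇒ parity kills the (l;000) factor ⇒ I = 0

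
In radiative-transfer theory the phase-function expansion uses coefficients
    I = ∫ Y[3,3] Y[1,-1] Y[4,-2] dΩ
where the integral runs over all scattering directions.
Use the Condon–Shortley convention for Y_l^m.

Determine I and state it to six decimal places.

m-sum 0 ✓  L=8 even ✓  2≤4≤4 ✓
Π(2lᵢ+1) = 7×3×9 = 189
triangle coeff Δ(3,1,4) = 1/252
Σ_t [0,0]: t=0:+1/36 = 1/36
(3j)²=4/63 [(3 1 4; 0 0 0)], sign=+1
Σ_t [0,0]: t=0:+1/1440 = 1/1440
(3j)²=1/252 [(3 1 4; 3 -1 -2)], sign=+1
⇒ 4πI² = 1/21
I = (+1)√(1/21/(4π)) = 0.06155813

0.061558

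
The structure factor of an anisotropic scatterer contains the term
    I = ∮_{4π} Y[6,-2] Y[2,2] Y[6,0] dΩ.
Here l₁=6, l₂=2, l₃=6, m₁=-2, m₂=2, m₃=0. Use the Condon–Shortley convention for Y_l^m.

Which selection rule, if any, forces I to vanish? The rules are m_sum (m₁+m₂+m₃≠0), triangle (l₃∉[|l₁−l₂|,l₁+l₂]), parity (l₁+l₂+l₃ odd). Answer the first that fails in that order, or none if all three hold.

none

azimuthal sum: -2 + 2 + 0 = 0  ✓
4 ≤ 6 ≤ 8 (triangle on l)  ✓
L = 6 + 2 + 6 = 14 (even)  ✓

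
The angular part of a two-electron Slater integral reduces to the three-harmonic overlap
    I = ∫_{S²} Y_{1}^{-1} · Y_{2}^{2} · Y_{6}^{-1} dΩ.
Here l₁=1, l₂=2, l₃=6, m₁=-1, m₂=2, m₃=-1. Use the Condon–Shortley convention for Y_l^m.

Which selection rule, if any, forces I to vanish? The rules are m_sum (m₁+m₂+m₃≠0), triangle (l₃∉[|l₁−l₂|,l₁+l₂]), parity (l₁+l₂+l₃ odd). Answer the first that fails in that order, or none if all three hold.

triangle

azimuthal sum: -1 + 2 − 1 = 0  ✓
1 ≤ 6 ≤ 3 (triangle on l)  ✗
L = 1 + 2 + 6 = 9 (odd)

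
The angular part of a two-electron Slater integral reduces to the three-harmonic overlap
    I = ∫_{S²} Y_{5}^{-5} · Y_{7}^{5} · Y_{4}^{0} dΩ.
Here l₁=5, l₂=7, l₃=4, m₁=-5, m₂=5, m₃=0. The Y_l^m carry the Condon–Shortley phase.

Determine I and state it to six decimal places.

0.181642

m-sum 0 ✓  L=16 even ✓  2≤4≤12 ✓
Π(2lᵢ+1) = 11×15×9 = 1485
triangle coeff Δ(5,7,4) = 1/6126120
Σ_t [3,5]: t=3:−1/69120 t=4:+1/20736 t=5:−1/69120 = 1/51840
(3j)²=280/21879 [(5 7 4; 0 0 0)], sign=+1
Σ_t [8,8]: t=8:+1/3870720 = 1/3870720
(3j)²=135/6188 [(5 7 4; -5 5 0)], sign=+1
⇒ 4πI² = 20250/48841
I = (+1)√(20250/48841/(4π)) = 0.18164160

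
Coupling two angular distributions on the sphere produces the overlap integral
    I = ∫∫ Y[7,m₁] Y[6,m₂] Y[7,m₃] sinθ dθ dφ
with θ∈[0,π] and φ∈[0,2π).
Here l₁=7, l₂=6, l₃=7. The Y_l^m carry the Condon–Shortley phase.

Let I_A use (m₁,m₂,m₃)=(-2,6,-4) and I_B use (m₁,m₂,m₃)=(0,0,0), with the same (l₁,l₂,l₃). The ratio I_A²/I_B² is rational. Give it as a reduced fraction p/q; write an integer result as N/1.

l's match ⇒ only the (l;m) 3-j factors differ between A and B.
A: triangle coeff Δ(7,6,7) = 1/2444321880; Σ_t [6,6]: t=6:+1/373248000 = 1/373248000; (3j)²=308/20995 [(7 6 7; -2 6 -4)], sign=-1
B: triangle coeff Δ(7,6,7) = 1/2444321880; Σ_t [0,6]: t=0:+1/2612736000 t=1:−1/20736000 t=2:+1/1658880 t=3:−1/746496 t=4:+1/1658880 t=5:−1/20736000 t=6:+1/2612736000 = -1/4354560; (3j)²=1000/138567 [(7 6 7; 0 0 0)], sign=+1
I_A²/I_B² = (308/20995)/(1000/138567) = 2541/1250

2541/1250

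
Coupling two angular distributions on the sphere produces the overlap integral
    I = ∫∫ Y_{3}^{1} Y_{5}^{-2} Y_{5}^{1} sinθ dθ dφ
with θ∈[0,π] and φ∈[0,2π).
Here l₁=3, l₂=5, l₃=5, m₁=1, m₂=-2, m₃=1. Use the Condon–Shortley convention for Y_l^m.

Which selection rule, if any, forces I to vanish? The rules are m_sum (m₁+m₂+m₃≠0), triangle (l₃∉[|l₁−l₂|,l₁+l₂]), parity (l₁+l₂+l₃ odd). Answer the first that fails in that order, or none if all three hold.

Σmᵢ = 0  ✓
l₃∈[|l₁−l₂|,l₁+l₂]=[2,8], have l₃=5  ✓
Σlᵢ = 13 ⇒ odd  ✗

parity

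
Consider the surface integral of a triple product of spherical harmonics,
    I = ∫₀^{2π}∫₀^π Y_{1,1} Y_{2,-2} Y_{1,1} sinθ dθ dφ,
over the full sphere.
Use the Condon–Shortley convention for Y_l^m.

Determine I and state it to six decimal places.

Rules hold: Σm=0, L=4 even, 1≤1≤3.
N = 3·5·3 = 45
Δ = 2!·0!·2!/5! = 1/30
Racah Σ t=1..1: t=1:−1/1 = -1/1
⇒ 3j(1 2 1; 0 0 0)² = 2/15, sgn +1
Racah Σ t=0..0: t=0:+1/4 = 1/4
⇒ 3j(1 2 1; 1 -2 1)² = 1/5, sgn +1
4πI² = N·(3j₀)²·(3jₘ)² = 6/5
I = +1·√(1.2/4π) = 0.30901936

0.309019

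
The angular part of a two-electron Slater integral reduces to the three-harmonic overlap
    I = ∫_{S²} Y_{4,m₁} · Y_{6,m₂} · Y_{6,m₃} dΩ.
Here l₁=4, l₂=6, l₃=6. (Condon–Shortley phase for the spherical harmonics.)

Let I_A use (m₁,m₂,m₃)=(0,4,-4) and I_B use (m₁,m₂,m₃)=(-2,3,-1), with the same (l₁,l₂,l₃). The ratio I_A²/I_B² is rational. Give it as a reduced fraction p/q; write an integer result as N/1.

16/1

Same 4,6,6: normalisation and zero-m 3j drop out of the ratio.
A: Δ: 4! 4! 8! / 17! → 1/15315300; sum: t=2:+1/645120 t=3:−1/181440 t=4:+1/829440 = -1/362880; 3j²(4 6 6; 0 4 -4) = Δ·Π!·Σ² = 256/17017  (sign -1)
B: Δ: 4! 4! 8! / 17! → 1/15315300; sum: t=2:+1/483840 t=3:−1/51840 t=4:+1/69120 = -1/362880; 3j²(4 6 6; -2 3 -1) = Δ·Π!·Σ² = 16/17017  (sign +1)
I_A²/I_B² = (256/17017)/(16/17017) = 16/1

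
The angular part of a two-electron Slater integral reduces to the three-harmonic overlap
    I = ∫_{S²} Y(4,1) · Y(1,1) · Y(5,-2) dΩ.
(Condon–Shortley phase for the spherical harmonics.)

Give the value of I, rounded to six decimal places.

m-sum 0 ✓  L=10 even ✓  3≤5≤5 ✓
Π(2lᵢ+1) = 9×3×11 = 297
triangle coeff Δ(4,1,5) = 1/495
Σ_t [0,0]: t=0:+1/576 = 1/576
(3j)²=5/99 [(4 1 5; 0 0 0)], sign=-1
Σ_t [0,0]: t=0:+1/1440 = 1/1440
(3j)²=7/165 [(4 1 5; 1 1 -2)], sign=-1
⇒ 4πI² = 7/11
I = (+1)√(7/11/(4π)) = 0.22503380

0.225034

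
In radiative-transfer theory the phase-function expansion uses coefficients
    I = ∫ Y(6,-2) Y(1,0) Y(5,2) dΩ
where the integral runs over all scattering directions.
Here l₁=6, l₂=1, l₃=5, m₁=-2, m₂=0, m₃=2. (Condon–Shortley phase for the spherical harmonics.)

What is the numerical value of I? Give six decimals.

0.231133

m-sum 0 ✓  L=12 even ✓  5≤5≤7 ✓
Π(2lᵢ+1) = 13×3×11 = 429
triangle coeff Δ(6,1,5) = 1/858
Σ_t [1,1]: t=1:−1/14400 = -1/14400
(3j)²=6/143 [(6 1 5; 0 0 0)], sign=+1
Σ_t [1,1]: t=1:−1/30240 = -1/30240
(3j)²=16/429 [(6 1 5; -2 0 2)], sign=+1
⇒ 4πI² = 96/143
I = (+1)√(96/143/(4π)) = 0.23113338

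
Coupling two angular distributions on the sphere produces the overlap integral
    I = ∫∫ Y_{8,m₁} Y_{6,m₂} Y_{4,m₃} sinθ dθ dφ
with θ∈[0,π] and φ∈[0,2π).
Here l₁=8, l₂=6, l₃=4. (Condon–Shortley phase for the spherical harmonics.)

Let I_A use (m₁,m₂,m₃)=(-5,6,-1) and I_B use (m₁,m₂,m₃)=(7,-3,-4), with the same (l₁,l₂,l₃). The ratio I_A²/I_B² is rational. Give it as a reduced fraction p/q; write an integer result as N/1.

Shared (l₁,l₂,l₃)=(8,6,4): N and (l;000)² cancel in I_A²/I_B².
A: Δ = 10!·6!·2!/19! = 1/23279256; Racah Σ t=10..10: t=10:+1/261273600 = 1/261273600; ⇒ 3j(8 6 4; -5 6 -1)² = 55/6783, sgn -1
B: Δ = 10!·6!·2!/19! = 1/23279256; Racah Σ t=1..1: t=1:−1/522547200 = -1/522547200; ⇒ 3j(8 6 4; 7 -3 -4)² = 35/1938, sgn -1
I_A²/I_B² = (55/6783)/(35/1938) = 22/49

22/49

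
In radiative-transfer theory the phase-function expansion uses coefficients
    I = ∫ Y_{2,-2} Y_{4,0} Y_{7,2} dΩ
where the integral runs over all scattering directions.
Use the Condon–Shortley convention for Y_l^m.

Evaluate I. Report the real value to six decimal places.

0.000000

triangle: need 2≤l₃≤6, have 7; I=0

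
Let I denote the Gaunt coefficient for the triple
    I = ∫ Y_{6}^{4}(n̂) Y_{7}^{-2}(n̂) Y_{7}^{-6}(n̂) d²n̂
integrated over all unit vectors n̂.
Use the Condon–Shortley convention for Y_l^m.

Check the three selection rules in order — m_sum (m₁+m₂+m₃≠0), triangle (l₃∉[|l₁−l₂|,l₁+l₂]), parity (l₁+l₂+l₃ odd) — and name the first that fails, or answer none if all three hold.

m₁+m₂+m₃ = 4 − 2 − 6 = -4  ✗
triangle: |6−7|=1 ≤ l₃=7 ≤ 6+7=13
parity: l₁+l₂+l₃ = 20 is even

m_sum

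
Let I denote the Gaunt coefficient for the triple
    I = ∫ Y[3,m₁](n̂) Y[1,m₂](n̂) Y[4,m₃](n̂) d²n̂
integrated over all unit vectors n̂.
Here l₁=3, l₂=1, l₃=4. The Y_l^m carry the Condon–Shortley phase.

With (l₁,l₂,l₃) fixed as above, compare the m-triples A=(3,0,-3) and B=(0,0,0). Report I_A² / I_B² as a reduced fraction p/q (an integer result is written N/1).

l's match ⇒ only the (l;m) 3-j factors differ between A and B.
A: triangle coeff Δ(3,1,4) = 1/252; Σ_t [0,0]: t=0:+1/720 = 1/720; (3j)²=1/36 [(3 1 4; 3 0 -3)], sign=-1
B: triangle coeff Δ(3,1,4) = 1/252; Σ_t [0,0]: t=0:+1/36 = 1/36; (3j)²=4/63 [(3 1 4; 0 0 0)], sign=+1
I_A²/I_B² = (1/36)/(4/63) = 7/16

7/16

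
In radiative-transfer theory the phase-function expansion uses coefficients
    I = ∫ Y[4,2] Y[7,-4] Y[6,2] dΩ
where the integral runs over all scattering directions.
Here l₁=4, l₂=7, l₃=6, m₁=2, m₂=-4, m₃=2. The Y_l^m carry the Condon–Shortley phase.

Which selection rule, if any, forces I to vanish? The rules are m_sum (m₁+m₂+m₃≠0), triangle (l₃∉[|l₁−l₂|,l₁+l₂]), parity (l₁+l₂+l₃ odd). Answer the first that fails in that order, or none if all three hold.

parity

Σmᵢ = 0  ✓
l₃∈[|l₁−l₂|,l₁+l₂]=[3,11], have l₃=6  ✓
Σlᵢ = 17 ⇒ odd  ✗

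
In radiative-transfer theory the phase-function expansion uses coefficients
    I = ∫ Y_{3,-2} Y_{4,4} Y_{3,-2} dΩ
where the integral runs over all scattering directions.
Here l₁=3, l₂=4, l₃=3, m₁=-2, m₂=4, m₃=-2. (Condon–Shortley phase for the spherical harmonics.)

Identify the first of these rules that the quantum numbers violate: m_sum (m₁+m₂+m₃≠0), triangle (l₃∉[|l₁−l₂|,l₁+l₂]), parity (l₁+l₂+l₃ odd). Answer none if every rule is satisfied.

azimuthal sum: -2 + 4 − 2 = 0  ✓
1 ≤ 3 ≤ 7 (triangle on l)  ✓
L = 3 + 4 + 3 = 10 (even)  ✓

none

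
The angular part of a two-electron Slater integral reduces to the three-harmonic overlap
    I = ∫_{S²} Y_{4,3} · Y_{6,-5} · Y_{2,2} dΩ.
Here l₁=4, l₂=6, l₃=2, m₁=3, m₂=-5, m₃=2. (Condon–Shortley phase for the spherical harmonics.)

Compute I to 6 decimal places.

m-sum 0 ✓  L=12 even ✓  2≤2≤10 ✓
Π(2lᵢ+1) = 9×13×5 = 585
triangle coeff Δ(4,6,2) = 1/6435
Σ_t [4,4]: t=4:+1/2304 = 1/2304
(3j)²=5/143 [(4 6 2; 0 0 0)], sign=+1
Σ_t [1,1]: t=1:−1/120960 = -1/120960
(3j)²=2/39 [(4 6 2; 3 -5 2)], sign=-1
⇒ 4πI² = 150/143
I = (-1)√(150/143/(4π)) = -0.28891672

-0.288917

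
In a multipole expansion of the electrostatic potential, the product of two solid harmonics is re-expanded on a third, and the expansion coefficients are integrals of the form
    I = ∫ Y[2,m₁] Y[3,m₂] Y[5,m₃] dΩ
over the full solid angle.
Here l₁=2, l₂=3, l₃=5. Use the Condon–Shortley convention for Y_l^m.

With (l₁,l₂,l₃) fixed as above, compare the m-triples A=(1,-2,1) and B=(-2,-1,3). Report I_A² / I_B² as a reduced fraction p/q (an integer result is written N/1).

12/35

Shared (l₁,l₂,l₃)=(2,3,5): N and (l;000)² cancel in I_A²/I_B².
A: Δ = 0!·4!·6!/11! = 1/2310; Racah Σ t=0..0: t=0:+1/720 = 1/720; ⇒ 3j(2 3 5; 1 -2 1)² = 4/385, sgn +1
B: Δ = 0!·4!·6!/11! = 1/2310; Racah Σ t=0..0: t=0:+1/1152 = 1/1152; ⇒ 3j(2 3 5; -2 -1 3)² = 1/33, sgn +1
I_A²/I_B² = (4/385)/(1/33) = 12/35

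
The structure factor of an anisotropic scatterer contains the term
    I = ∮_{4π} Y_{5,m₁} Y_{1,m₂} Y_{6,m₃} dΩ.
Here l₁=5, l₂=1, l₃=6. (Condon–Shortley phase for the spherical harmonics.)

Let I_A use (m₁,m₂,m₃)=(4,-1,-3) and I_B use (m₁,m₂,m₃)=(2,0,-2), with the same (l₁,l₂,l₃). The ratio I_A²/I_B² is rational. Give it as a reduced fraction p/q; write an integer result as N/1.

3/32

Shared (l₁,l₂,l₃)=(5,1,6): N and (l;000)² cancel in I_A²/I_B².
A: Δ = 0!·10!·2!/13! = 1/858; Racah Σ t=0..0: t=0:+1/725760 = 1/725760; ⇒ 3j(5 1 6; 4 -1 -3)² = 1/286, sgn -1
B: Δ = 0!·10!·2!/13! = 1/858; Racah Σ t=0..0: t=0:+1/30240 = 1/30240; ⇒ 3j(5 1 6; 2 0 -2)² = 16/429, sgn +1
I_A²/I_B² = (1/286)/(16/429) = 3/32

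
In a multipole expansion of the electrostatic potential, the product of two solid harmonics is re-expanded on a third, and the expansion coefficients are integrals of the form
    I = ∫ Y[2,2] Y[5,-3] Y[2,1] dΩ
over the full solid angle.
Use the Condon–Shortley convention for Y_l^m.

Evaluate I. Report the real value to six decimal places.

0.000000

|2−5|≤2≤2+5 violated ⇒ I = 0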